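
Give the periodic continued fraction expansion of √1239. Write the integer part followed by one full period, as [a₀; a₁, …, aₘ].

[35; 5, 70]

a₀ = ⌊√1239⌋ = 35.
With m₀=0, d₀=1 and mₖ₊₁ = dₖaₖ − mₖ, dₖ₊₁ = (n − mₖ₊₁²)/dₖ, aₖ₊₁ = ⌊(a₀+mₖ₊₁)/dₖ₊₁⌋:
  k=1: m=35, d=14, a=5
  k=2: m=35, d=1, a=70
d=1 and a=2a₀=70 at k=2, so the next step gives (m, d) = (35, 14) again — its k=1 value — and the period has length 2.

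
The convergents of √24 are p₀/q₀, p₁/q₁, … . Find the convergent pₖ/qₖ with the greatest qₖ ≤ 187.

√24 = [4; 1, 8, …] (period length 2).
Convergents:
  p_0/q_0 = 4/1
  p_1/q_1 = 5/1
  p_2/q_2 = 44/9
  p_3/q_3 = 49/10
  p_4/q_4 = 436/89
  p_5/q_5 = 485/99
  p_6/q_6 = 4316/881
q_5 = 99 ≤ 187 < 881 = q_6, so the answer is 485/99.

485/99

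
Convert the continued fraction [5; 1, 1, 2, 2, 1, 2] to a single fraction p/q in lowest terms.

Fold from the inside: start with 2/1.
  1 + 1/2 = 3/2
  2 + 2/3 = 8/3
  2 + 3/8 = 19/8
  1 + 8/19 = 27/19
  1 + 19/27 = 46/27
  5 + 27/46 = 257/46

257/46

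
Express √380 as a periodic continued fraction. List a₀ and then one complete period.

a₀ = ⌊√380⌋ = 19.
With m₀=0, d₀=1 and mₖ₊₁ = dₖaₖ − mₖ, dₖ₊₁ = (n − mₖ₊₁²)/dₖ, aₖ₊₁ = ⌊(a₀+mₖ₊₁)/dₖ₊₁⌋:
  k=1: m=19, d=19, a=2
  k=2: m=19, d=1, a=38
d=1 and a=2a₀=38 at k=2, so the next step gives (m, d) = (19, 19) again — its k=1 value — and the period has length 2.

[19; 2, 38]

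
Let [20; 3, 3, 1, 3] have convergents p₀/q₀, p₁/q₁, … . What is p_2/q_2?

203/10

Using pₖ = aₖpₖ₋₁ + pₖ₋₂, qₖ = aₖqₖ₋₁ + qₖ₋₂ (with p₋₁=1, p₋₂=0, q₋₁=0, q₋₂=1):
  k=0: a=20, p=20, q=1
  k=1: a=3, p=61, q=3
  k=2: a=3, p=203, q=10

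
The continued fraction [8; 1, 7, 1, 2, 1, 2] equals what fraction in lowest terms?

Fold from the inside: start with 2/1.
  1 + 1/2 = 3/2
  2 + 2/3 = 8/3
  1 + 3/8 = 11/8
  7 + 8/11 = 85/11
  1 + 11/85 = 96/85
  8 + 85/96 = 853/96

853/96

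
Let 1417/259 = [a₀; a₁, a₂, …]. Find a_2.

1417 = 5·259 + 122   →  a_0 = 5
259 = 2·122 + 15   →  a_1 = 2
122 = 8·15 + 2   →  a_2 = 8

8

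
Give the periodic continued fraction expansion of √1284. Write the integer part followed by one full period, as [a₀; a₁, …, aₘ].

[35; 1, 4, 1, 70]

a₀ = ⌊√1284⌋ = 35.
With m₀=0, d₀=1 and mₖ₊₁ = dₖaₖ − mₖ, dₖ₊₁ = (n − mₖ₊₁²)/dₖ, aₖ₊₁ = ⌊(a₀+mₖ₊₁)/dₖ₊₁⌋:
  k=1: m=35, d=59, a=1
  k=2: m=24, d=12, a=4
  k=3: m=24, d=59, a=1
  k=4: m=35, d=1, a=70
d=1 and a=2a₀=70 at k=4, so the next step gives (m, d) = (35, 59) again — its k=1 value — and the period has length 4.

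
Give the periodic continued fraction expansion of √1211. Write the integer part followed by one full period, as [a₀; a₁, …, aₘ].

[34; 1, 3, 1, 68]

a₀ = ⌊√1211⌋ = 34.
With m₀=0, d₀=1 and mₖ₊₁ = dₖaₖ − mₖ, dₖ₊₁ = (n − mₖ₊₁²)/dₖ, aₖ₊₁ = ⌊(a₀+mₖ₊₁)/dₖ₊₁⌋:
  k=1: m=34, d=55, a=1
  k=2: m=21, d=14, a=3
  k=3: m=21, d=55, a=1
  k=4: m=34, d=1, a=68
d=1 and a=2a₀=68 at k=4, so the next step gives (m, d) = (34, 55) again — its k=1 value — and the period has length 4.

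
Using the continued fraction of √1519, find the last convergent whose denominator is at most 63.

√1519 = [38; 1, 37, 1, 76, …] (period length 4).
Convergents:
  p_0/q_0 = 38/1
  p_1/q_1 = 39/1
  p_2/q_2 = 1481/38
  p_3/q_3 = 1520/39
  p_4/q_4 = 117001/3002
q_3 = 39 ≤ 63 < 3002 = q_4, so the answer is 1520/39.

1520/39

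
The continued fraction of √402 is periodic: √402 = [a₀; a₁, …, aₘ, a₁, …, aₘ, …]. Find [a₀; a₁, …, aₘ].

[20; 20, 40]

a₀ = ⌊√402⌋ = 20.
With m₀=0, d₀=1 and mₖ₊₁ = dₖaₖ − mₖ, dₖ₊₁ = (n − mₖ₊₁²)/dₖ, aₖ₊₁ = ⌊(a₀+mₖ₊₁)/dₖ₊₁⌋:
  k=1: m=20, d=2, a=20
  k=2: m=20, d=1, a=40
d=1 and a=2a₀=40 at k=2, so the next step gives (m, d) = (20, 2) again — its k=1 value — and the period has length 2.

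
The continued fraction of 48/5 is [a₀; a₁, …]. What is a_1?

1

48 = 9·5 + 3   →  a_0 = 9
5 = 1·3 + 2   →  a_1 = 1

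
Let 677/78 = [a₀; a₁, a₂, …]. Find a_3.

677 = 8·78 + 53   →  a_0 = 8
78 = 1·53 + 25   →  a_1 = 1
53 = 2·25 + 3   →  a_2 = 2
25 = 8·3 + 1   →  a_3 = 8

8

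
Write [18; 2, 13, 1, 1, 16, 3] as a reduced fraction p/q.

Fold from the inside: start with 3/1.
  16 + 1/3 = 49/3
  1 + 3/49 = 52/49
  1 + 49/52 = 101/52
  13 + 52/101 = 1365/101
  2 + 101/1365 = 2831/1365
  18 + 1365/2831 = 52323/2831

52323/2831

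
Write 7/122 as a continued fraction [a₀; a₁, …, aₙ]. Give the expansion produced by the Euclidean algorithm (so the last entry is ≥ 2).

7 = 0·122 + 7
122 = 17·7 + 3
7 = 2·3 + 1
3 = 3·1 + 0  (stop)
So 7/122 = [0; 17, 2, 3].

[0; 17, 2, 3]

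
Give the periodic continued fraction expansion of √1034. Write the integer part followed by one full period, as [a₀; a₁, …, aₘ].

a₀ = ⌊√1034⌋ = 32.
With m₀=0, d₀=1 and mₖ₊₁ = dₖaₖ − mₖ, dₖ₊₁ = (n − mₖ₊₁²)/dₖ, aₖ₊₁ = ⌊(a₀+mₖ₊₁)/dₖ₊₁⌋:
  k=1: m=32, d=10, a=6
  k=2: m=28, d=25, a=2
  k=3: m=22, d=22, a=2
  k=4: m=22, d=25, a=2
  k=5: m=28, d=10, a=6
  k=6: m=32, d=1, a=64
d=1 and a=2a₀=64 at k=6, so the next step gives (m, d) = (32, 10) again — its k=1 value — and the period has length 6.

[32; 6, 2, 2, 2, 6, 64]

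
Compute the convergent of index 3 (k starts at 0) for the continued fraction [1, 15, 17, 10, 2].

Using pₖ = aₖpₖ₋₁ + pₖ₋₂, qₖ = aₖqₖ₋₁ + qₖ₋₂ (with p₋₁=1, p₋₂=0, q₋₁=0, q₋₂=1):
  k=0: a=1, p=1, q=1
  k=1: a=15, p=16, q=15
  k=2: a=17, p=273, q=256
  k=3: a=10, p=2746, q=2575

2746/2575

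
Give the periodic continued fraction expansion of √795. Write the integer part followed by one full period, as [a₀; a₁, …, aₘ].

a₀ = ⌊√795⌋ = 28.
With m₀=0, d₀=1 and mₖ₊₁ = dₖaₖ − mₖ, dₖ₊₁ = (n − mₖ₊₁²)/dₖ, aₖ₊₁ = ⌊(a₀+mₖ₊₁)/dₖ₊₁⌋:
  k=1: m=28, d=11, a=5
  k=2: m=27, d=6, a=9
  k=3: m=27, d=11, a=5
  k=4: m=28, d=1, a=56
d=1 and a=2a₀=56 at k=4, so the next step gives (m, d) = (28, 11) again — its k=1 value — and the period has length 4.

[28; 5, 9, 5, 56]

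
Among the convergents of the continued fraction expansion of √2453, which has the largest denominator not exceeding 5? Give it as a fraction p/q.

√2453 = [49; 1, 1, 8, 1, 1, 98, …] (period length 6).
Convergents:
  p_0/q_0 = 49/1
  p_1/q_1 = 50/1
  p_2/q_2 = 99/2
  p_3/q_3 = 842/17
q_2 = 2 ≤ 5 < 17 = q_3, so the answer is 99/2.

99/2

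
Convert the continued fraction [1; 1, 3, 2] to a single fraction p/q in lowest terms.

16/9

Using pₖ = aₖpₖ₋₁ + pₖ₋₂ and qₖ = aₖqₖ₋₁ + qₖ₋₂:
  k=0: a=1, p=1, q=1
  k=1: a=1, p=2, q=1
  k=2: a=3, p=7, q=4
  k=3: a=2, p=16, q=9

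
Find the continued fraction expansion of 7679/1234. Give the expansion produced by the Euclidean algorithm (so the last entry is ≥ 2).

7679 = 6×1234 + 275
1234 = 4×275 + 134
275 = 2×134 + 7
134 = 19×7 + 1
7 = 7×1 + 0  (stop)
So 7679/1234 = [6; 4, 2, 19, 7].

[6; 4, 2, 19, 7]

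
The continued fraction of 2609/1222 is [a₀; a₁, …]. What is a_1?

7

2609 = 2·1222 + 165   →  a_0 = 2
1222 = 7·165 + 67   →  a_1 = 7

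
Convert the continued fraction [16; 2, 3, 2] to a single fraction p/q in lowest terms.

Fold from the inside: start with 2/1.
  3 + 1/2 = 7/2
  2 + 2/7 = 16/7
  16 + 7/16 = 263/16

263/16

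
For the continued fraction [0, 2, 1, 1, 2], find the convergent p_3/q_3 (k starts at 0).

Using pₖ = aₖpₖ₋₁ + pₖ₋₂, qₖ = aₖqₖ₋₁ + qₖ₋₂ (with p₋₁=1, p₋₂=0, q₋₁=0, q₋₂=1):
  k=0: a=0, p=0, q=1
  k=1: a=2, p=1, q=2
  k=2: a=1, p=1, q=3
  k=3: a=1, p=2, q=5

2/5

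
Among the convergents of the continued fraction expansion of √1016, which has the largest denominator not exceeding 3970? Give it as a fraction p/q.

√1016 = [31; 1, 6, 1, 62, …] (period length 4).
Convergents:
  p_0/q_0 = 31/1
  p_1/q_1 = 32/1
  p_2/q_2 = 223/7
  p_3/q_3 = 255/8
  p_4/q_4 = 16033/503
  p_5/q_5 = 16288/511
  p_6/q_6 = 113761/3569
  p_7/q_7 = 130049/4080
q_6 = 3569 ≤ 3970 < 4080 = q_7, so the answer is 113761/3569.

113761/3569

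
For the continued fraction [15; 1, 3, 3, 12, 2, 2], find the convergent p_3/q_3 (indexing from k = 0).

205/13

Using pₖ = aₖpₖ₋₁ + pₖ₋₂, qₖ = aₖqₖ₋₁ + qₖ₋₂ (with p₋₁=1, p₋₂=0, q₋₁=0, q₋₂=1):
  k=0: a=15, p=15, q=1
  k=1: a=1, p=16, q=1
  k=2: a=3, p=63, q=4
  k=3: a=3, p=205, q=13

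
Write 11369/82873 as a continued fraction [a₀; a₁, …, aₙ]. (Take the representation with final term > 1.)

11369 = 0*82873 + 11369
82873 = 7*11369 + 3290
11369 = 3*3290 + 1499
3290 = 2*1499 + 292
1499 = 5*292 + 39
292 = 7*39 + 19
39 = 2*19 + 1
19 = 19*1 + 0  (stop)
So 11369/82873 = [0; 7, 3, 2, 5, 7, 2, 19].

[0; 7, 3, 2, 5, 7, 2, 19]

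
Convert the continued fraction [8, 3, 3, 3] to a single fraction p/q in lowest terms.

Using pₖ = aₖpₖ₋₁ + pₖ₋₂ and qₖ = aₖqₖ₋₁ + qₖ₋₂:
  k=0: a=8, p=8, q=1
  k=1: a=3, p=25, q=3
  k=2: a=3, p=83, q=10
  k=3: a=3, p=274, q=33

274/33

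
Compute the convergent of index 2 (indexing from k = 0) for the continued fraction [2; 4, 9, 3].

Using pₖ = aₖpₖ₋₁ + pₖ₋₂, qₖ = aₖqₖ₋₁ + qₖ₋₂ (with p₋₁=1, p₋₂=0, q₋₁=0, q₋₂=1):
  k=0: a=2, p=2, q=1
  k=1: a=4, p=9, q=4
  k=2: a=9, p=83, q=37

83/37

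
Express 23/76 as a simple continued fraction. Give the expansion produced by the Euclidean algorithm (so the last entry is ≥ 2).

23 = 0*76 + 23
76 = 3*23 + 7
23 = 3*7 + 2
7 = 3*2 + 1
2 = 2*1 + 0  (stop)
So 23/76 = [0; 3, 3, 3, 2].

[0; 3, 3, 3, 2]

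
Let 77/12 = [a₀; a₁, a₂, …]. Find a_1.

77 = 6·12 + 5   →  a_0 = 6
12 = 2·5 + 2   →  a_1 = 2

2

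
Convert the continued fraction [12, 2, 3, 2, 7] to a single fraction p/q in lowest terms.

Fold from the inside: start with 7/1.
  2 + 1/7 = 15/7
  3 + 7/15 = 52/15
  2 + 15/52 = 119/52
  12 + 52/119 = 1480/119

1480/119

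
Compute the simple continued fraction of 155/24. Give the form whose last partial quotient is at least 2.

155 = 6×24 + 11
24 = 2×11 + 2
11 = 5×2 + 1
2 = 2×1 + 0  (stop)
So 155/24 = [6; 2, 5, 2].

[6; 2, 5, 2]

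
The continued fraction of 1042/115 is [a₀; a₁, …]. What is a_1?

16

1042 = 9·115 + 7   →  a_0 = 9
115 = 16·7 + 3   →  a_1 = 16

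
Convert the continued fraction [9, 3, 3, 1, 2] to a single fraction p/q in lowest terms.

335/36

Fold from the inside: start with 2/1.
  1 + 1/2 = 3/2
  3 + 2/3 = 11/3
  3 + 3/11 = 36/11
  9 + 11/36 = 335/36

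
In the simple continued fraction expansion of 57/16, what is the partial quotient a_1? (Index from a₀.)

57 = 3·16 + 9   →  a_0 = 3
16 = 1·9 + 7   →  a_1 = 1

1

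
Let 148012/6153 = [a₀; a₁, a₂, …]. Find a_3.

3

148012 = 24·6153 + 340   →  a_0 = 24
6153 = 18·340 + 33   →  a_1 = 18
340 = 10·33 + 10   →  a_2 = 10
33 = 3·10 + 3   →  a_3 = 3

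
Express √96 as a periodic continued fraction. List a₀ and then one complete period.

a₀ = ⌊√96⌋ = 9.
With m₀=0, d₀=1 and mₖ₊₁ = dₖaₖ − mₖ, dₖ₊₁ = (n − mₖ₊₁²)/dₖ, aₖ₊₁ = ⌊(a₀+mₖ₊₁)/dₖ₊₁⌋:
  k=1: m=9, d=15, a=1
  k=2: m=6, d=4, a=3
  k=3: m=6, d=15, a=1
  k=4: m=9, d=1, a=18
d=1 and a=2a₀=18 at k=4, so the next step gives (m, d) = (9, 15) again — its k=1 value — and the period has length 4.

[9; 1, 3, 1, 18]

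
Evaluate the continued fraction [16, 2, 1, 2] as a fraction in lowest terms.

131/8

Fold from the inside: start with 2/1.
  1 + 1/2 = 3/2
  2 + 2/3 = 8/3
  16 + 3/8 = 131/8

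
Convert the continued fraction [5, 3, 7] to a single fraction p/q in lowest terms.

Fold from the inside: start with 7/1.
  3 + 1/7 = 22/7
  5 + 7/22 = 117/22

117/22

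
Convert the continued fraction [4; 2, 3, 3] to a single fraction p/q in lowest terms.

102/23

Fold from the inside: start with 3/1.
  3 + 1/3 = 10/3
  2 + 3/10 = 23/10
  4 + 10/23 = 102/23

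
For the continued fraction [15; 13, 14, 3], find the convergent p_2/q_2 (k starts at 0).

Using pₖ = aₖpₖ₋₁ + pₖ₋₂, qₖ = aₖqₖ₋₁ + qₖ₋₂ (with p₋₁=1, p₋₂=0, q₋₁=0, q₋₂=1):
  k=0: a=15, p=15, q=1
  k=1: a=13, p=196, q=13
  k=2: a=14, p=2759, q=183

2759/183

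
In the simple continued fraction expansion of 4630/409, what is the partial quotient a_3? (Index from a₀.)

4630 = 11·409 + 131   →  a_0 = 11
409 = 3·131 + 16   →  a_1 = 3
131 = 8·16 + 3   →  a_2 = 8
16 = 5·3 + 1   →  a_3 = 5

5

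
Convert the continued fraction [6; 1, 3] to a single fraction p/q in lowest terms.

27/4

Using pₖ = aₖpₖ₋₁ + pₖ₋₂ and qₖ = aₖqₖ₋₁ + qₖ₋₂:
  k=0: a=6, p=6, q=1
  k=1: a=1, p=7, q=1
  k=2: a=3, p=27, q=4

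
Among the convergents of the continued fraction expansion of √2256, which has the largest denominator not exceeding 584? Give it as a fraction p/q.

√2256 = [47; 2, 94, …] (period length 2).
Convergents:
  p_0/q_0 = 47/1
  p_1/q_1 = 95/2
  p_2/q_2 = 8977/189
  p_3/q_3 = 18049/380
  p_4/q_4 = 1705583/35909
q_3 = 380 ≤ 584 < 35909 = q_4, so the answer is 18049/380.

18049/380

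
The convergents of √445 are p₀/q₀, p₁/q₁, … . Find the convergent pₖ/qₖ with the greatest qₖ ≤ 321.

√445 = [21; 10, 1, 1, 10, 42, …] (period length 5).
Convergents:
  p_0/q_0 = 21/1
  p_1/q_1 = 211/10
  p_2/q_2 = 232/11
  p_3/q_3 = 443/21
  p_4/q_4 = 4662/221
  p_5/q_5 = 196247/9303
q_4 = 221 ≤ 321 < 9303 = q_5, so the answer is 4662/221.

4662/221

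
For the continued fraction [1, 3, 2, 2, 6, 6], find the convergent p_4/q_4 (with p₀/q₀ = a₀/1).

141/109

Using pₖ = aₖpₖ₋₁ + pₖ₋₂, qₖ = aₖqₖ₋₁ + qₖ₋₂ (with p₋₁=1, p₋₂=0, q₋₁=0, q₋₂=1):
  k=0: a=1, p=1, q=1
  k=1: a=3, p=4, q=3
  k=2: a=2, p=9, q=7
  k=3: a=2, p=22, q=17
  k=4: a=6, p=141, q=109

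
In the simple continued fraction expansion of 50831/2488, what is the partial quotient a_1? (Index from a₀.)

2

50831 = 20·2488 + 1071   →  a_0 = 20
2488 = 2·1071 + 346   →  a_1 = 2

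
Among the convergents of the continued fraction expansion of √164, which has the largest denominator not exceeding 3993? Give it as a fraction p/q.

√164 = [12; 1, 4, 6, 4, 1, 24, …] (period length 6).
Convergents:
  p_0/q_0 = 12/1
  p_1/q_1 = 13/1
  p_2/q_2 = 64/5
  p_3/q_3 = 397/31
  p_4/q_4 = 1652/129
  p_5/q_5 = 2049/160
  p_6/q_6 = 50828/3969
  p_7/q_7 = 52877/4129
q_6 = 3969 ≤ 3993 < 4129 = q_7, so the answer is 50828/3969.

50828/3969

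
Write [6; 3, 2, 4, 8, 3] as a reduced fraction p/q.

Fold from the inside: start with 3/1.
  8 + 1/3 = 25/3
  4 + 3/25 = 103/25
  2 + 25/103 = 231/103
  3 + 103/231 = 796/231
  6 + 231/796 = 5007/796

5007/796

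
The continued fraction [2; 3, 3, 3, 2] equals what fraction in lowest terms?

175/76

Fold from the inside: start with 2/1.
  3 + 1/2 = 7/2
  3 + 2/7 = 23/7
  3 + 7/23 = 76/23
  2 + 23/76 = 175/76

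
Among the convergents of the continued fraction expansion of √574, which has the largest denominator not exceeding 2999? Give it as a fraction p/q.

√574 = [23; 1, 22, 1, 46, …] (period length 4).
Convergents:
  p_0/q_0 = 23/1
  p_1/q_1 = 24/1
  p_2/q_2 = 551/23
  p_3/q_3 = 575/24
  p_4/q_4 = 27001/1127
  p_5/q_5 = 27576/1151
  p_6/q_6 = 633673/26449
q_5 = 1151 ≤ 2999 < 26449 = q_6, so the answer is 27576/1151.

27576/1151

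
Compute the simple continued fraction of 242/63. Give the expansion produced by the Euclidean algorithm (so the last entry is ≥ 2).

[3; 1, 5, 3, 3]

242 = 3*63 + 53
63 = 1*53 + 10
53 = 5*10 + 3
10 = 3*3 + 1
3 = 3*1 + 0  (stop)
So 242/63 = [3; 1, 5, 3, 3].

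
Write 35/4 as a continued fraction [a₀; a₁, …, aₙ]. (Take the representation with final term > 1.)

35 = 8*4 + 3
4 = 1*3 + 1
3 = 3*1 + 0  (stop)
So 35/4 = [8; 1, 3].

[8; 1, 3]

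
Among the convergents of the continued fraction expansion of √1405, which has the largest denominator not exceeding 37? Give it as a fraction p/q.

√1405 = [37; 2, 14, 2, 74, …] (period length 4).
Convergents:
  p_0/q_0 = 37/1
  p_1/q_1 = 75/2
  p_2/q_2 = 1087/29
  p_3/q_3 = 2249/60
q_2 = 29 ≤ 37 < 60 = q_3, so the answer is 1087/29.

1087/29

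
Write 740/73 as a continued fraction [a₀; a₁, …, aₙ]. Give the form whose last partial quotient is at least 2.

740 = 10*73 + 10
73 = 7*10 + 3
10 = 3*3 + 1
3 = 3*1 + 0  (stop)
So 740/73 = [10; 7, 3, 3].

[10; 7, 3, 3]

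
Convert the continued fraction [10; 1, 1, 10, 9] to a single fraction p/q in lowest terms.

Using pₖ = aₖpₖ₋₁ + pₖ₋₂ and qₖ = aₖqₖ₋₁ + qₖ₋₂:
  k=0: a=10, p=10, q=1
  k=1: a=1, p=11, q=1
  k=2: a=1, p=21, q=2
  k=3: a=10, p=221, q=21
  k=4: a=9, p=2010, q=191

2010/191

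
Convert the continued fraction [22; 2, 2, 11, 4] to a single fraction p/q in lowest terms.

Fold from the inside: start with 4/1.
  11 + 1/4 = 45/4
  2 + 4/45 = 94/45
  2 + 45/94 = 233/94
  22 + 94/233 = 5220/233

5220/233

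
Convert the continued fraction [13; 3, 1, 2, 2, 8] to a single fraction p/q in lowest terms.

2906/219

Using pₖ = aₖpₖ₋₁ + pₖ₋₂ and qₖ = aₖqₖ₋₁ + qₖ₋₂:
  k=0: a=13, p=13, q=1
  k=1: a=3, p=40, q=3
  k=2: a=1, p=53, q=4
  k=3: a=2, p=146, q=11
  k=4: a=2, p=345, q=26
  k=5: a=8, p=2906, q=219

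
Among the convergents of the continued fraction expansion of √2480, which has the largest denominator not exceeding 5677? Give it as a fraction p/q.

√2480 = [49; 1, 3, 1, 98, …] (period length 4).
Convergents:
  p_0/q_0 = 49/1
  p_1/q_1 = 50/1
  p_2/q_2 = 199/4
  p_3/q_3 = 249/5
  p_4/q_4 = 24601/494
  p_5/q_5 = 24850/499
  p_6/q_6 = 99151/1991
  p_7/q_7 = 124001/2490
  p_8/q_8 = 12251249/246011
q_7 = 2490 ≤ 5677 < 246011 = q_8, so the answer is 124001/2490.

124001/2490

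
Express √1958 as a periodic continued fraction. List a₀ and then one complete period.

[44; 4, 88]

a₀ = ⌊√1958⌋ = 44.
With m₀=0, d₀=1 and mₖ₊₁ = dₖaₖ − mₖ, dₖ₊₁ = (n − mₖ₊₁²)/dₖ, aₖ₊₁ = ⌊(a₀+mₖ₊₁)/dₖ₊₁⌋:
  k=1: m=44, d=22, a=4
  k=2: m=44, d=1, a=88
d=1 and a=2a₀=88 at k=2, so the next step gives (m, d) = (44, 22) again — its k=1 value — and the period has length 2.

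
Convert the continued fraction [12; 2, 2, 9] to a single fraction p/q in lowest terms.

Using pₖ = aₖpₖ₋₁ + pₖ₋₂ and qₖ = aₖqₖ₋₁ + qₖ₋₂:
  k=0: a=12, p=12, q=1
  k=1: a=2, p=25, q=2
  k=2: a=2, p=62, q=5
  k=3: a=9, p=583, q=47

583/47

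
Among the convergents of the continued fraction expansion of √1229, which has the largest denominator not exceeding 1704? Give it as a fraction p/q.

21490/613

√1229 = [35; 17, 1, 1, 17, 70, …] (period length 5).
Convergents:
  p_0/q_0 = 35/1
  p_1/q_1 = 596/17
  p_2/q_2 = 631/18
  p_3/q_3 = 1227/35
  p_4/q_4 = 21490/613
  p_5/q_5 = 1505527/42945
q_4 = 613 ≤ 1704 < 42945 = q_5, so the answer is 21490/613.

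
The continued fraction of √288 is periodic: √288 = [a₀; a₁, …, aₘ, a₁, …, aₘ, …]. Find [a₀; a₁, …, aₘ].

[16; 1, 32]

a₀ = ⌊√288⌋ = 16.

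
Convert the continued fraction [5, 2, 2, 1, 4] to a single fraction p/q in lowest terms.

179/33

Using pₖ = aₖpₖ₋₁ + pₖ₋₂ and qₖ = aₖqₖ₋₁ + qₖ₋₂:
  k=0: a=5, p=5, q=1
  k=1: a=2, p=11, q=2
  k=2: a=2, p=27, q=5
  k=3: a=1, p=38, q=7
  k=4: a=4, p=179, q=33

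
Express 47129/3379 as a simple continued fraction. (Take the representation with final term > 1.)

[13; 1, 18, 11, 16]

47129 = 13*3379 + 3202
3379 = 1*3202 + 177
3202 = 18*177 + 16
177 = 11*16 + 1
16 = 16*1 + 0  (stop)
So 47129/3379 = [13; 1, 18, 11, 16].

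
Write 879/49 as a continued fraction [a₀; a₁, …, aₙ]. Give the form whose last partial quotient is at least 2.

[17; 1, 15, 3]

879 = 17·49 + 46
49 = 1·46 + 3
46 = 15·3 + 1
3 = 3·1 + 0  (stop)
So 879/49 = [17; 1, 15, 3].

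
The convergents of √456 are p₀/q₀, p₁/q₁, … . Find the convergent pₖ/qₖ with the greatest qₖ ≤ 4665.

√456 = [21; 2, 1, 4, 1, 2, 42, …] (period length 6).
Convergents:
  p_0/q_0 = 21/1
  p_1/q_1 = 43/2
  p_2/q_2 = 64/3
  p_3/q_3 = 299/14
  p_4/q_4 = 363/17
  p_5/q_5 = 1025/48
  p_6/q_6 = 43413/2033
  p_7/q_7 = 87851/4114
  p_8/q_8 = 131264/6147
q_7 = 4114 ≤ 4665 < 6147 = q_8, so the answer is 87851/4114.

87851/4114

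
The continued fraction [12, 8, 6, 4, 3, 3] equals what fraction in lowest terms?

Using pₖ = aₖpₖ₋₁ + pₖ₋₂ and qₖ = aₖqₖ₋₁ + qₖ₋₂:
  k=0: a=12, p=12, q=1
  k=1: a=8, p=97, q=8
  k=2: a=6, p=594, q=49
  k=3: a=4, p=2473, q=204
  k=4: a=3, p=8013, q=661
  k=5: a=3, p=26512, q=2187

26512/2187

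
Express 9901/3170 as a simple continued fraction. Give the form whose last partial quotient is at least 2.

9901 = 3×3170 + 391
3170 = 8×391 + 42
391 = 9×42 + 13
42 = 3×13 + 3
13 = 4×3 + 1
3 = 3×1 + 0  (stop)
So 9901/3170 = [3; 8, 9, 3, 4, 3].

[3; 8, 9, 3, 4, 3]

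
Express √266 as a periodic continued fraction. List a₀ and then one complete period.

a₀ = ⌊√266⌋ = 16.
With m₀=0, d₀=1 and mₖ₊₁ = dₖaₖ − mₖ, dₖ₊₁ = (n − mₖ₊₁²)/dₖ, aₖ₊₁ = ⌊(a₀+mₖ₊₁)/dₖ₊₁⌋:
  k=1: m=16, d=10, a=3
  k=2: m=14, d=7, a=4
  k=3: m=14, d=10, a=3
  k=4: m=16, d=1, a=32
d=1 and a=2a₀=32 at k=4, so the next step gives (m, d) = (16, 10) again — its k=1 value — and the period has length 4.

[16; 3, 4, 3, 32]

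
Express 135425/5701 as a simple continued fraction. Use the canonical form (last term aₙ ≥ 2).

[23; 1, 3, 13, 3, 11, 3]

135425 = 23×5701 + 4302
5701 = 1×4302 + 1399
4302 = 3×1399 + 105
1399 = 13×105 + 34
105 = 3×34 + 3
34 = 11×3 + 1
3 = 3×1 + 0  (stop)
So 135425/5701 = [23; 1, 3, 13, 3, 11, 3].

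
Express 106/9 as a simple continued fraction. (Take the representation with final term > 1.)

[11; 1, 3, 2]

106 = 11*9 + 7
9 = 1*7 + 2
7 = 3*2 + 1
2 = 2*1 + 0  (stop)
So 106/9 = [11; 1, 3, 2].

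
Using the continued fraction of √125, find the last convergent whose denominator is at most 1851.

15127/1353

√125 = [11; 5, 1, 1, 5, 22, …] (period length 5).
Convergents:
  p_0/q_0 = 11/1
  p_1/q_1 = 56/5
  p_2/q_2 = 67/6
  p_3/q_3 = 123/11
  p_4/q_4 = 682/61
  p_5/q_5 = 15127/1353
  p_6/q_6 = 76317/6826
q_5 = 1353 ≤ 1851 < 6826 = q_6, so the answer is 15127/1353.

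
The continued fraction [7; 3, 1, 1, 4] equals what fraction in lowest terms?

233/32

Fold from the inside: start with 4/1.
  1 + 1/4 = 5/4
  1 + 4/5 = 9/5
  3 + 5/9 = 32/9
  7 + 9/32 = 233/32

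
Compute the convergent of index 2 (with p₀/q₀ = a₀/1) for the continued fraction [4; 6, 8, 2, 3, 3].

204/49

Using pₖ = aₖpₖ₋₁ + pₖ₋₂, qₖ = aₖqₖ₋₁ + qₖ₋₂ (with p₋₁=1, p₋₂=0, q₋₁=0, q₋₂=1):
  k=0: a=4, p=4, q=1
  k=1: a=6, p=25, q=6
  k=2: a=8, p=204, q=49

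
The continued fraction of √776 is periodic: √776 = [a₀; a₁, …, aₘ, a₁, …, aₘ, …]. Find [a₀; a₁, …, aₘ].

a₀ = ⌊√776⌋ = 27.

[27; 1, 5, 1, 54]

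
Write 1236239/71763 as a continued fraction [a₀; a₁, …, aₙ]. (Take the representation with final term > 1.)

[17; 4, 2, 2, 3, 7, 8, 16]

1236239 = 17*71763 + 16268
71763 = 4*16268 + 6691
16268 = 2*6691 + 2886
6691 = 2*2886 + 919
2886 = 3*919 + 129
919 = 7*129 + 16
129 = 8*16 + 1
16 = 16*1 + 0  (stop)
So 1236239/71763 = [17; 4, 2, 2, 3, 7, 8, 16].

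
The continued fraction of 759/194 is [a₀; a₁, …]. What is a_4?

2

759 = 3·194 + 177   →  a_0 = 3
194 = 1·177 + 17   →  a_1 = 1
177 = 10·17 + 7   →  a_2 = 10
17 = 2·7 + 3   →  a_3 = 2
7 = 2·3 + 1   →  a_4 = 2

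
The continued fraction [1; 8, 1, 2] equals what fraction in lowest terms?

Fold from the inside: start with 2/1.
  1 + 1/2 = 3/2
  8 + 2/3 = 26/3
  1 + 3/26 = 29/26

29/26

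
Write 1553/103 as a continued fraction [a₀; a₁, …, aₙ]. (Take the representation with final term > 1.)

[15; 12, 1, 7]

1553 = 15×103 + 8
103 = 12×8 + 7
8 = 1×7 + 1
7 = 7×1 + 0  (stop)
So 1553/103 = [15; 12, 1, 7].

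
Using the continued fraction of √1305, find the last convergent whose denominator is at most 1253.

20844/577

√1305 = [36; 8, 72, …] (period length 2).
Convergents:
  p_0/q_0 = 36/1
  p_1/q_1 = 289/8
  p_2/q_2 = 20844/577
  p_3/q_3 = 167041/4624
q_2 = 577 ≤ 1253 < 4624 = q_3, so the answer is 20844/577.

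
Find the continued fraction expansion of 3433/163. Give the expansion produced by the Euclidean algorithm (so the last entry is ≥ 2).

[21; 16, 3, 3]

3433 = 21*163 + 10
163 = 16*10 + 3
10 = 3*3 + 1
3 = 3*1 + 0  (stop)
So 3433/163 = [21; 16, 3, 3].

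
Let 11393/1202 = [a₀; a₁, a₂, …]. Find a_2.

11

11393 = 9·1202 + 575   →  a_0 = 9
1202 = 2·575 + 52   →  a_1 = 2
575 = 11·52 + 3   →  a_2 = 11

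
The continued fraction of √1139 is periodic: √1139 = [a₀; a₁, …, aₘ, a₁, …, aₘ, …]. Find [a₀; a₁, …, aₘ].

[33; 1, 2, 1, 66]

a₀ = ⌊√1139⌋ = 33.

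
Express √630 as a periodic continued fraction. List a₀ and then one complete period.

a₀ = ⌊√630⌋ = 25.
With m₀=0, d₀=1 and mₖ₊₁ = dₖaₖ − mₖ, dₖ₊₁ = (n − mₖ₊₁²)/dₖ, aₖ₊₁ = ⌊(a₀+mₖ₊₁)/dₖ₊₁⌋:
  k=1: m=25, d=5, a=10
  k=2: m=25, d=1, a=50
d=1 and a=2a₀=50 at k=2, so the next step gives (m, d) = (25, 5) again — its k=1 value — and the period has length 2.

[25; 10, 50]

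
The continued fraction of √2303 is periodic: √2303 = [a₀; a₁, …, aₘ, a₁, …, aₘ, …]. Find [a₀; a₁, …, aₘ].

a₀ = ⌊√2303⌋ = 47.
With m₀=0, d₀=1 and mₖ₊₁ = dₖaₖ − mₖ, dₖ₊₁ = (n − mₖ₊₁²)/dₖ, aₖ₊₁ = ⌊(a₀+mₖ₊₁)/dₖ₊₁⌋:
  k=1: m=47, d=94, a=1
  k=2: m=47, d=1, a=94
d=1 and a=2a₀=94 at k=2, so the next step gives (m, d) = (47, 94) again — its k=1 value — and the period has length 2.

[47; 1, 94]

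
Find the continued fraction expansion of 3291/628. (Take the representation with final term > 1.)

[5; 4, 6, 3, 2, 3]

3291 = 5×628 + 151
628 = 4×151 + 24
151 = 6×24 + 7
24 = 3×7 + 3
7 = 2×3 + 1
3 = 3×1 + 0  (stop)
So 3291/628 = [5; 4, 6, 3, 2, 3].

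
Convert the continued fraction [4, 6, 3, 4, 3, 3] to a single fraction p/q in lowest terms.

Fold from the inside: start with 3/1.
  3 + 1/3 = 10/3
  4 + 3/10 = 43/10
  3 + 10/43 = 139/43
  6 + 43/139 = 877/139
  4 + 139/877 = 3647/877

3647/877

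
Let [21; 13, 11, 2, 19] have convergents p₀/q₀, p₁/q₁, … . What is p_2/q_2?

Using pₖ = aₖpₖ₋₁ + pₖ₋₂, qₖ = aₖqₖ₋₁ + qₖ₋₂ (with p₋₁=1, p₋₂=0, q₋₁=0, q₋₂=1):
  k=0: a=21, p=21, q=1
  k=1: a=13, p=274, q=13
  k=2: a=11, p=3035, q=144

3035/144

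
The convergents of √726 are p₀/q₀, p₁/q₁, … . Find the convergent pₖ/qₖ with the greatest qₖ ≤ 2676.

26163/971

√726 = [26; 1, 16, 1, 52, …] (period length 4).
Convergents:
  p_0/q_0 = 26/1
  p_1/q_1 = 27/1
  p_2/q_2 = 458/17
  p_3/q_3 = 485/18
  p_4/q_4 = 25678/953
  p_5/q_5 = 26163/971
  p_6/q_6 = 444286/16489
q_5 = 971 ≤ 2676 < 16489 = q_6, so the answer is 26163/971.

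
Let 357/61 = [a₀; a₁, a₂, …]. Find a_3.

1

357 = 5·61 + 52   →  a_0 = 5
61 = 1·52 + 9   →  a_1 = 1
52 = 5·9 + 7   →  a_2 = 5
9 = 1·7 + 2   →  a_3 = 1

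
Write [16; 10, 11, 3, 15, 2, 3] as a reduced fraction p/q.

608885/37821

Using pₖ = aₖpₖ₋₁ + pₖ₋₂ and qₖ = aₖqₖ₋₁ + qₖ₋₂:
  k=0: a=16, p=16, q=1
  k=1: a=10, p=161, q=10
  k=2: a=11, p=1787, q=111
  k=3: a=3, p=5522, q=343
  k=4: a=15, p=84617, q=5256
  k=5: a=2, p=174756, q=10855
  k=6: a=3, p=608885, q=37821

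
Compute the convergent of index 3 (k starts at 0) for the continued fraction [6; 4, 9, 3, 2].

Using pₖ = aₖpₖ₋₁ + pₖ₋₂, qₖ = aₖqₖ₋₁ + qₖ₋₂ (with p₋₁=1, p₋₂=0, q₋₁=0, q₋₂=1):
  k=0: a=6, p=6, q=1
  k=1: a=4, p=25, q=4
  k=2: a=9, p=231, q=37
  k=3: a=3, p=718, q=115

718/115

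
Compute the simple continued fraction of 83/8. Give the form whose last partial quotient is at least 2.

83 = 10×8 + 3
8 = 2×3 + 2
3 = 1×2 + 1
2 = 2×1 + 0  (stop)
So 83/8 = [10; 2, 1, 2].

[10; 2, 1, 2]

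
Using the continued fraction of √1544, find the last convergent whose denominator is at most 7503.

√1544 = [39; 3, 2, 2, 9, 2, 2, 3, 78, …] (period length 8).
Convergents:
  p_0/q_0 = 39/1
  p_1/q_1 = 118/3
  p_2/q_2 = 275/7
  p_3/q_3 = 668/17
  p_4/q_4 = 6287/160
  p_5/q_5 = 13242/337
  p_6/q_6 = 32771/834
  p_7/q_7 = 111555/2839
  p_8/q_8 = 8734061/222276
q_7 = 2839 ≤ 7503 < 222276 = q_8, so the answer is 111555/2839.

111555/2839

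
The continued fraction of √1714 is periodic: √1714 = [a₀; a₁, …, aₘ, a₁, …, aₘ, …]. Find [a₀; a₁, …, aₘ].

[41; 2, 2, 82]

a₀ = ⌊√1714⌋ = 41.
With m₀=0, d₀=1 and mₖ₊₁ = dₖaₖ − mₖ, dₖ₊₁ = (n − mₖ₊₁²)/dₖ, aₖ₊₁ = ⌊(a₀+mₖ₊₁)/dₖ₊₁⌋:
  k=1: m=41, d=33, a=2
  k=2: m=25, d=33, a=2
  k=3: m=41, d=1, a=82
d=1 and a=2a₀=82 at k=3, so the next step gives (m, d) = (41, 33) again — its k=1 value — and the period has length 3.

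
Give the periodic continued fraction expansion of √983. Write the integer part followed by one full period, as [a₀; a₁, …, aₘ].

[31; 2, 1, 5, 31, 5, 1, 2, 62]

a₀ = ⌊√983⌋ = 31.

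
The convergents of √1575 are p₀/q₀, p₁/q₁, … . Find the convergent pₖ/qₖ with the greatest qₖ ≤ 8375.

√1575 = [39; 1, 2, 5, 2, 1, 78, …] (period length 6).
Convergents:
  p_0/q_0 = 39/1
  p_1/q_1 = 40/1
  p_2/q_2 = 119/3
  p_3/q_3 = 635/16
  p_4/q_4 = 1389/35
  p_5/q_5 = 2024/51
  p_6/q_6 = 159261/4013
  p_7/q_7 = 161285/4064
  p_8/q_8 = 481831/12141
q_7 = 4064 ≤ 8375 < 12141 = q_8, so the answer is 161285/4064.

161285/4064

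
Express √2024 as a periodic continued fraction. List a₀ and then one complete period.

a₀ = ⌊√2024⌋ = 44.
With m₀=0, d₀=1 and mₖ₊₁ = dₖaₖ − mₖ, dₖ₊₁ = (n − mₖ₊₁²)/dₖ, aₖ₊₁ = ⌊(a₀+mₖ₊₁)/dₖ₊₁⌋:
  k=1: m=44, d=88, a=1
  k=2: m=44, d=1, a=88
d=1 and a=2a₀=88 at k=2, so the next step gives (m, d) = (44, 88) again — its k=1 value — and the period has length 2.

[44; 1, 88]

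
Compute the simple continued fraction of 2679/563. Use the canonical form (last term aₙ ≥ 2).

2679 = 4·563 + 427
563 = 1·427 + 136
427 = 3·136 + 19
136 = 7·19 + 3
19 = 6·3 + 1
3 = 3·1 + 0  (stop)
So 2679/563 = [4; 1, 3, 7, 6, 3].

[4; 1, 3, 7, 6, 3]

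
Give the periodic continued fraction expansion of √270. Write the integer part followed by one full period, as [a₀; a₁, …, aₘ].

[16; 2, 3, 6, 3, 2, 32]

a₀ = ⌊√270⌋ = 16.
With m₀=0, d₀=1 and mₖ₊₁ = dₖaₖ − mₖ, dₖ₊₁ = (n − mₖ₊₁²)/dₖ, aₖ₊₁ = ⌊(a₀+mₖ₊₁)/dₖ₊₁⌋:
  k=1: m=16, d=14, a=2
  k=2: m=12, d=9, a=3
  k=3: m=15, d=5, a=6
  k=4: m=15, d=9, a=3
  k=5: m=12, d=14, a=2
  k=6: m=16, d=1, a=32
d=1 and a=2a₀=32 at k=6, so the next step gives (m, d) = (16, 14) again — its k=1 value — and the period has length 6.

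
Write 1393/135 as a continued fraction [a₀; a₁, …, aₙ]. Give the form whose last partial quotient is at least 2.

[10; 3, 7, 6]

1393 = 10×135 + 43
135 = 3×43 + 6
43 = 7×6 + 1
6 = 6×1 + 0  (stop)
So 1393/135 = [10; 3, 7, 6].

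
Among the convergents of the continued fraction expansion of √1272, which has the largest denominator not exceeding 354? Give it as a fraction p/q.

√1272 = [35; 1, 1, 1, 70, …] (period length 4).
Convergents:
  p_0/q_0 = 35/1
  p_1/q_1 = 36/1
  p_2/q_2 = 71/2
  p_3/q_3 = 107/3
  p_4/q_4 = 7561/212
  p_5/q_5 = 7668/215
  p_6/q_6 = 15229/427
q_5 = 215 ≤ 354 < 427 = q_6, so the answer is 7668/215.

7668/215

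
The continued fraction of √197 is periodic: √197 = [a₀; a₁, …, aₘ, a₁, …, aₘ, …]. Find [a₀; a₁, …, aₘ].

[14; 28]

a₀ = ⌊√197⌋ = 14.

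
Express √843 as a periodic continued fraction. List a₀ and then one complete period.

[29; 29, 58]

a₀ = ⌊√843⌋ = 29.
With m₀=0, d₀=1 and mₖ₊₁ = dₖaₖ − mₖ, dₖ₊₁ = (n − mₖ₊₁²)/dₖ, aₖ₊₁ = ⌊(a₀+mₖ₊₁)/dₖ₊₁⌋:
  k=1: m=29, d=2, a=29
  k=2: m=29, d=1, a=58
d=1 and a=2a₀=58 at k=2, so the next step gives (m, d) = (29, 2) again — its k=1 value — and the period has length 2.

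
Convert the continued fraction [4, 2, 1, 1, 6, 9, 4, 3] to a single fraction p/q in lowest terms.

17686/4025

Fold from the inside: start with 3/1.
  4 + 1/3 = 13/3
  9 + 3/13 = 120/13
  6 + 13/120 = 733/120
  1 + 120/733 = 853/733
  1 + 733/853 = 1586/853
  2 + 853/1586 = 4025/1586
  4 + 1586/4025 = 17686/4025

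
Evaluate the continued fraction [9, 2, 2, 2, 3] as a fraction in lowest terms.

386/41

Using pₖ = aₖpₖ₋₁ + pₖ₋₂ and qₖ = aₖqₖ₋₁ + qₖ₋₂:
  k=0: a=9, p=9, q=1
  k=1: a=2, p=19, q=2
  k=2: a=2, p=47, q=5
  k=3: a=2, p=113, q=12
  k=4: a=3, p=386, q=41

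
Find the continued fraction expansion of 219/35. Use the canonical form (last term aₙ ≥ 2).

[6; 3, 1, 8]

219 = 6×35 + 9
35 = 3×9 + 8
9 = 1×8 + 1
8 = 8×1 + 0  (stop)
So 219/35 = [6; 3, 1, 8].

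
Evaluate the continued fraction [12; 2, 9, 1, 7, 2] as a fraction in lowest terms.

Using pₖ = aₖpₖ₋₁ + pₖ₋₂ and qₖ = aₖqₖ₋₁ + qₖ₋₂:
  k=0: a=12, p=12, q=1
  k=1: a=2, p=25, q=2
  k=2: a=9, p=237, q=19
  k=3: a=1, p=262, q=21
  k=4: a=7, p=2071, q=166
  k=5: a=2, p=4404, q=353

4404/353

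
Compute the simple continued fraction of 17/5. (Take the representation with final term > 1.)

17 = 3×5 + 2
5 = 2×2 + 1
2 = 2×1 + 0  (stop)
So 17/5 = [3; 2, 2].

[3; 2, 2]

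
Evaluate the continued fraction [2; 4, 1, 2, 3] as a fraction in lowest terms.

Using pₖ = aₖpₖ₋₁ + pₖ₋₂ and qₖ = aₖqₖ₋₁ + qₖ₋₂:
  k=0: a=2, p=2, q=1
  k=1: a=4, p=9, q=4
  k=2: a=1, p=11, q=5
  k=3: a=2, p=31, q=14
  k=4: a=3, p=104, q=47

104/47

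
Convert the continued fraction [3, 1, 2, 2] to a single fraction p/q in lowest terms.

26/7

Fold from the inside: start with 2/1.
  2 + 1/2 = 5/2
  1 + 2/5 = 7/5
  3 + 5/7 = 26/7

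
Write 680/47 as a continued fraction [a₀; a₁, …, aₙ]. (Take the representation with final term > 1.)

[14; 2, 7, 3]

680 = 14·47 + 22
47 = 2·22 + 3
22 = 7·3 + 1
3 = 3·1 + 0  (stop)
So 680/47 = [14; 2, 7, 3].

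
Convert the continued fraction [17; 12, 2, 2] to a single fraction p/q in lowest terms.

Using pₖ = aₖpₖ₋₁ + pₖ₋₂ and qₖ = aₖqₖ₋₁ + qₖ₋₂:
  k=0: a=17, p=17, q=1
  k=1: a=12, p=205, q=12
  k=2: a=2, p=427, q=25
  k=3: a=2, p=1059, q=62

1059/62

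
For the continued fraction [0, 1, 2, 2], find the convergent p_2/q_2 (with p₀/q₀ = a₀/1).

Using pₖ = aₖpₖ₋₁ + pₖ₋₂, qₖ = aₖqₖ₋₁ + qₖ₋₂ (with p₋₁=1, p₋₂=0, q₋₁=0, q₋₂=1):
  k=0: a=0, p=0, q=1
  k=1: a=1, p=1, q=1
  k=2: a=2, p=2, q=3

2/3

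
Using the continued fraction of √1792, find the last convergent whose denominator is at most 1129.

32257/762

√1792 = [42; 3, 84, …] (period length 2).
Convergents:
  p_0/q_0 = 42/1
  p_1/q_1 = 127/3
  p_2/q_2 = 10710/253
  p_3/q_3 = 32257/762
  p_4/q_4 = 2720298/64261
q_3 = 762 ≤ 1129 < 64261 = q_4, so the answer is 32257/762.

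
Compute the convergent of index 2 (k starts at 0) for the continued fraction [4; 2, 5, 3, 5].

Using pₖ = aₖpₖ₋₁ + pₖ₋₂, qₖ = aₖqₖ₋₁ + qₖ₋₂ (with p₋₁=1, p₋₂=0, q₋₁=0, q₋₂=1):
  k=0: a=4, p=4, q=1
  k=1: a=2, p=9, q=2
  k=2: a=5, p=49, q=11

49/11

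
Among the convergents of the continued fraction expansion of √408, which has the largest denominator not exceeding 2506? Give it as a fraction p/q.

√408 = [20; 5, 40, …] (period length 2).
Convergents:
  p_0/q_0 = 20/1
  p_1/q_1 = 101/5
  p_2/q_2 = 4060/201
  p_3/q_3 = 20401/1010
  p_4/q_4 = 820100/40601
q_3 = 1010 ≤ 2506 < 40601 = q_4, so the answer is 20401/1010.

20401/1010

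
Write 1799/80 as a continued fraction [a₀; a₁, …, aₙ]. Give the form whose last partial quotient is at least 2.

[22; 2, 19, 2]

1799 = 22·80 + 39
80 = 2·39 + 2
39 = 19·2 + 1
2 = 2·1 + 0  (stop)
So 1799/80 = [22; 2, 19, 2].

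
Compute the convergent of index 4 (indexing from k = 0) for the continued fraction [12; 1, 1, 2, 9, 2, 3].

Using pₖ = aₖpₖ₋₁ + pₖ₋₂, qₖ = aₖqₖ₋₁ + qₖ₋₂ (with p₋₁=1, p₋₂=0, q₋₁=0, q₋₂=1):
  k=0: a=12, p=12, q=1
  k=1: a=1, p=13, q=1
  k=2: a=1, p=25, q=2
  k=3: a=2, p=63, q=5
  k=4: a=9, p=592, q=47

592/47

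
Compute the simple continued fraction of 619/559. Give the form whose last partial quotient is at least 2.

[1; 9, 3, 6, 3]

619 = 1·559 + 60
559 = 9·60 + 19
60 = 3·19 + 3
19 = 6·3 + 1
3 = 3·1 + 0  (stop)
So 619/559 = [1; 9, 3, 6, 3].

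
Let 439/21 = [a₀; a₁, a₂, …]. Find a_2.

9

439 = 20·21 + 19   →  a_0 = 20
21 = 1·19 + 2   →  a_1 = 1
19 = 9·2 + 1   →  a_2 = 9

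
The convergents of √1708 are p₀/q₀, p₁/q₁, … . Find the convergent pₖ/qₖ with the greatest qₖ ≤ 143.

√1708 = [41; 3, 20, 3, 82, …] (period length 4).
Convergents:
  p_0/q_0 = 41/1
  p_1/q_1 = 124/3
  p_2/q_2 = 2521/61
  p_3/q_3 = 7687/186
q_2 = 61 ≤ 143 < 186 = q_3, so the answer is 2521/61.

2521/61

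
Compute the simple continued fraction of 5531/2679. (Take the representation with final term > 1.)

5531 = 2×2679 + 173
2679 = 15×173 + 84
173 = 2×84 + 5
84 = 16×5 + 4
5 = 1×4 + 1
4 = 4×1 + 0  (stop)
So 5531/2679 = [2; 15, 2, 16, 1, 4].

[2; 15, 2, 16, 1, 4]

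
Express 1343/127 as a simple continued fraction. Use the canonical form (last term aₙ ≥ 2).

[10; 1, 1, 2, 1, 5, 3]

1343 = 10·127 + 73
127 = 1·73 + 54
73 = 1·54 + 19
54 = 2·19 + 16
19 = 1·16 + 3
16 = 5·3 + 1
3 = 3·1 + 0  (stop)
So 1343/127 = [10; 1, 1, 2, 1, 5, 3].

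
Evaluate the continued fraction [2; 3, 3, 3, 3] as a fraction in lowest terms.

251/109

Using pₖ = aₖpₖ₋₁ + pₖ₋₂ and qₖ = aₖqₖ₋₁ + qₖ₋₂:
  k=0: a=2, p=2, q=1
  k=1: a=3, p=7, q=3
  k=2: a=3, p=23, q=10
  k=3: a=3, p=76, q=33
  k=4: a=3, p=251, q=109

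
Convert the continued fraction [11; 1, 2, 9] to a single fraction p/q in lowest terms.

Using pₖ = aₖpₖ₋₁ + pₖ₋₂ and qₖ = aₖqₖ₋₁ + qₖ₋₂:
  k=0: a=11, p=11, q=1
  k=1: a=1, p=12, q=1
  k=2: a=2, p=35, q=3
  k=3: a=9, p=327, q=28

327/28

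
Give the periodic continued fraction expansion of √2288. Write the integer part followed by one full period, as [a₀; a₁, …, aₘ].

a₀ = ⌊√2288⌋ = 47.
With m₀=0, d₀=1 and mₖ₊₁ = dₖaₖ − mₖ, dₖ₊₁ = (n − mₖ₊₁²)/dₖ, aₖ₊₁ = ⌊(a₀+mₖ₊₁)/dₖ₊₁⌋:
  k=1: m=47, d=79, a=1
  k=2: m=32, d=16, a=4
  k=3: m=32, d=79, a=1
  k=4: m=47, d=1, a=94
d=1 and a=2a₀=94 at k=4, so the next step gives (m, d) = (47, 79) again — its k=1 value — and the period has length 4.

[47; 1, 4, 1, 94]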